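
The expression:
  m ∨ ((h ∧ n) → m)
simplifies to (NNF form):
m ∨ ¬h ∨ ¬n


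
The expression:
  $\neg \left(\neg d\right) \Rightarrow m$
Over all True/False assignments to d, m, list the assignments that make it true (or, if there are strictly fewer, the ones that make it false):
is false only for:
  d=True, m=False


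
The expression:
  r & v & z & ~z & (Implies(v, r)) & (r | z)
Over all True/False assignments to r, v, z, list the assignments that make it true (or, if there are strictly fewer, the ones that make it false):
is never true.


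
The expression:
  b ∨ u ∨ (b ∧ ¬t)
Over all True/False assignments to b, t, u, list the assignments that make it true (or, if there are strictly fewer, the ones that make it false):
is false only for:
  b=False, t=False, u=False;
  b=False, t=True, u=False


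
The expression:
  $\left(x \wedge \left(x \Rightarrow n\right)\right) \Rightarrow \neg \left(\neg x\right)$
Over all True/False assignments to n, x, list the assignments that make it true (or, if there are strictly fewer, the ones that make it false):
is always true.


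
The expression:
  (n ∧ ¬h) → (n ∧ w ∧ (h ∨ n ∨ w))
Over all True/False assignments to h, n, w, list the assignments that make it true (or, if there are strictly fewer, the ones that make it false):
is false only for:
  h=False, n=True, w=False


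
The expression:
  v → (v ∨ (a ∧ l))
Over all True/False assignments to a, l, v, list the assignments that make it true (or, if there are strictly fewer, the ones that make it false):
is always true.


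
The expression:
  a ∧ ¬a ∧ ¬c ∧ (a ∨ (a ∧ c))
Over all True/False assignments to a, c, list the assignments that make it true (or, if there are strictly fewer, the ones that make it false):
is never true.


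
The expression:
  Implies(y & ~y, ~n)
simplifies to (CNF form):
True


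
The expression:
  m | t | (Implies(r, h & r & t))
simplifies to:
m | t | ~r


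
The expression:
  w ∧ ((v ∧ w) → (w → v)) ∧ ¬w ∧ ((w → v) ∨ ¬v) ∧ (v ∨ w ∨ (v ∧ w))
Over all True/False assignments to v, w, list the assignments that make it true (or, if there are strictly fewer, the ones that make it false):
is never true.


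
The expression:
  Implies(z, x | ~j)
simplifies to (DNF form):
x | ~j | ~z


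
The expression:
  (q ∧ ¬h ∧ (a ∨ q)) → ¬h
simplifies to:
True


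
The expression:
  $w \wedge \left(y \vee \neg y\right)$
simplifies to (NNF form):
$w$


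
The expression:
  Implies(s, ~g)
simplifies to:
~g | ~s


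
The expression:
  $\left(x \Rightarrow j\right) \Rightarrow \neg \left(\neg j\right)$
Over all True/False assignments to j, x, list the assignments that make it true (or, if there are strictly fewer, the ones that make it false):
is false only for:
  j=False, x=False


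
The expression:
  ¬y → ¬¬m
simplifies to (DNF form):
m ∨ y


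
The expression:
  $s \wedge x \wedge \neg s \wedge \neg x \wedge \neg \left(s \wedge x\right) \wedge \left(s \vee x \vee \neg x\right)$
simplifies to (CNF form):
$\text{False}$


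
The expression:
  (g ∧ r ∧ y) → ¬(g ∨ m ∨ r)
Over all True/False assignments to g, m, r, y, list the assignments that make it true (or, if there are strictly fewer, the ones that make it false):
is false only for:
  g=True, m=False, r=True, y=True;
  g=True, m=True, r=True, y=True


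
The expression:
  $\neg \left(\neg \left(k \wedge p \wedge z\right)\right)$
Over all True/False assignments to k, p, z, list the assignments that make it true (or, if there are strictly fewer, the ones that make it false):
is true only for:
  k=True, p=True, z=True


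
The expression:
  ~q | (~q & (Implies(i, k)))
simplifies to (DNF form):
~q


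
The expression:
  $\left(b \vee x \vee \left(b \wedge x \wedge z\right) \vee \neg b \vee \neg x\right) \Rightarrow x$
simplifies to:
$x$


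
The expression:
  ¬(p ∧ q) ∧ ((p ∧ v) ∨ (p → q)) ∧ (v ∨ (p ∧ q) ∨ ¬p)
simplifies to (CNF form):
(v ∨ ¬p) ∧ (¬p ∨ ¬q)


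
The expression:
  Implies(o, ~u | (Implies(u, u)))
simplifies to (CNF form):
True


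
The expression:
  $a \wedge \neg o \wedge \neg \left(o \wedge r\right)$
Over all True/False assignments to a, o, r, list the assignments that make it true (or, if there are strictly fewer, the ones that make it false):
is true only for:
  a=True, o=False, r=False;
  a=True, o=False, r=True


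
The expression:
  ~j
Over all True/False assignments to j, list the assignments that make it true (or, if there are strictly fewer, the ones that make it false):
is true only for:
  j=False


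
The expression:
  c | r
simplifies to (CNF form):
c | r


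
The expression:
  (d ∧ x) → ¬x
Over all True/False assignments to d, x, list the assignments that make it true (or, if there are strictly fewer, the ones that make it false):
is false only for:
  d=True, x=True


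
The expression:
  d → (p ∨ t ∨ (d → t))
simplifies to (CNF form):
p ∨ t ∨ ¬d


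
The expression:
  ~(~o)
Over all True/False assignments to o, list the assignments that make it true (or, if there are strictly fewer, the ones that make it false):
is true only for:
  o=True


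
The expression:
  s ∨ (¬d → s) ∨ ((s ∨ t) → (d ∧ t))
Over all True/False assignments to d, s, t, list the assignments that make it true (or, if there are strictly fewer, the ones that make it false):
is false only for:
  d=False, s=False, t=True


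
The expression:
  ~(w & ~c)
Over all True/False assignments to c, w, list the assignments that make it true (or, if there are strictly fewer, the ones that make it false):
is false only for:
  c=False, w=True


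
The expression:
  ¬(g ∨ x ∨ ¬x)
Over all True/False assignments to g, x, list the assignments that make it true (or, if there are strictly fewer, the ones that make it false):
is never true.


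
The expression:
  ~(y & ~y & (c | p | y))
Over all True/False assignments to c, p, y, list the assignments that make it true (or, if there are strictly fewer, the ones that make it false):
is always true.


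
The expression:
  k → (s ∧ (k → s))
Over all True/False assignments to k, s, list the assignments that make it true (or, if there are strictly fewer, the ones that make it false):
is false only for:
  k=True, s=False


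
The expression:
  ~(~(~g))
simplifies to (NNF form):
~g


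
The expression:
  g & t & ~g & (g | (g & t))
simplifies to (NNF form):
False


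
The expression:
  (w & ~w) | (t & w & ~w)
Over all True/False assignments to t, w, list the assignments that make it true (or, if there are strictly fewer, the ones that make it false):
is never true.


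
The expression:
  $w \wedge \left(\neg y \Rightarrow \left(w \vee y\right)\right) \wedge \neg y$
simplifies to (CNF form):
$w \wedge \neg y$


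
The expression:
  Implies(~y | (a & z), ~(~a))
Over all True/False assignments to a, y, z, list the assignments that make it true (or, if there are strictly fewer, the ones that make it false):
is false only for:
  a=False, y=False, z=False;
  a=False, y=False, z=True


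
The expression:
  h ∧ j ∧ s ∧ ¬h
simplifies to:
False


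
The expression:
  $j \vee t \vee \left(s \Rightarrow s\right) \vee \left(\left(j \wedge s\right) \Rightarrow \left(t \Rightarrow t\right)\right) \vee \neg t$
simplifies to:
$\text{True}$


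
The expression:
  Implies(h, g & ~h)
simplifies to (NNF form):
~h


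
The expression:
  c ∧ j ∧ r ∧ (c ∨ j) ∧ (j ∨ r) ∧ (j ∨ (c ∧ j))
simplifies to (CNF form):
c ∧ j ∧ r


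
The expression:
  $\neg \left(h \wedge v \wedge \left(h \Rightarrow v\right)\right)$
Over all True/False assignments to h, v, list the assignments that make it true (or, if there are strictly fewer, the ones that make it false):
is false only for:
  h=True, v=True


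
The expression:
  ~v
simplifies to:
~v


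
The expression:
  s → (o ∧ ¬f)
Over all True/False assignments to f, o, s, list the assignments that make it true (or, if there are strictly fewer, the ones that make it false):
is false only for:
  f=False, o=False, s=True;
  f=True, o=False, s=True;
  f=True, o=True, s=True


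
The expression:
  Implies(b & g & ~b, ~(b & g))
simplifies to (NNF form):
True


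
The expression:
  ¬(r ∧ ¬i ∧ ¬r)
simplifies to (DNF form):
True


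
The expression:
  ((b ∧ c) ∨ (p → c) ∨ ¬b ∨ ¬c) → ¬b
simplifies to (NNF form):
¬b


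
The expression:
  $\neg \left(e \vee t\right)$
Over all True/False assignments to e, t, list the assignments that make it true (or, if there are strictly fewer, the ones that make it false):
is true only for:
  e=False, t=False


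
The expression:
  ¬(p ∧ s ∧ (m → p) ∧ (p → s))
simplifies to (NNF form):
¬p ∨ ¬s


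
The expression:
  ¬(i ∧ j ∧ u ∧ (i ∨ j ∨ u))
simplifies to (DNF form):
¬i ∨ ¬j ∨ ¬u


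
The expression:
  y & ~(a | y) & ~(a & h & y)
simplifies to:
False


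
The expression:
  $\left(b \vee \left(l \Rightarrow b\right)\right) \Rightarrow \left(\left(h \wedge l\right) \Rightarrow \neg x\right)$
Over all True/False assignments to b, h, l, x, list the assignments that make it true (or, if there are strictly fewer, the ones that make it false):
is false only for:
  b=True, h=True, l=True, x=True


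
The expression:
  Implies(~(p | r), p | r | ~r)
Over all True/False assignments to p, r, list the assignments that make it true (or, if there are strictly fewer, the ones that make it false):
is always true.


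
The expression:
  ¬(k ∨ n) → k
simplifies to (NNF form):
k ∨ n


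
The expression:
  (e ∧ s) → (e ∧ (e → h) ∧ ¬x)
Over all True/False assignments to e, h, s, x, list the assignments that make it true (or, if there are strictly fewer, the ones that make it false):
is false only for:
  e=True, h=False, s=True, x=False;
  e=True, h=False, s=True, x=True;
  e=True, h=True, s=True, x=True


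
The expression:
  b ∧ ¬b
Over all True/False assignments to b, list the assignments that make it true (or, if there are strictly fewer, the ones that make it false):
is never true.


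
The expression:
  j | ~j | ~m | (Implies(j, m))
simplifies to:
True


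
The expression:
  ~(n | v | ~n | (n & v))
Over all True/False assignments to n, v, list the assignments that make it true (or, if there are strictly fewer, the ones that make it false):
is never true.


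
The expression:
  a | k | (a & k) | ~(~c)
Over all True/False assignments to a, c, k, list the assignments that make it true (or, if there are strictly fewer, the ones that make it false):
is false only for:
  a=False, c=False, k=False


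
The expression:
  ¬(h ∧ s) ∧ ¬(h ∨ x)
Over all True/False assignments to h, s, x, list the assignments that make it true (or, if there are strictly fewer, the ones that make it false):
is true only for:
  h=False, s=False, x=False;
  h=False, s=True, x=False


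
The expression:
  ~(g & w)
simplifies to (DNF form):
~g | ~w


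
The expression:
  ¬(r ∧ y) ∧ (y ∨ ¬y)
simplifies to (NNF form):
¬r ∨ ¬y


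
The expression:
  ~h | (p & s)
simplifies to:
~h | (p & s)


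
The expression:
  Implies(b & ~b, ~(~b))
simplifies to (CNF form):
True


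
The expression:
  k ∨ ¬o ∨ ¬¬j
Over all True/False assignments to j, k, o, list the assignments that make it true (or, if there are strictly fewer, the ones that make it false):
is false only for:
  j=False, k=False, o=True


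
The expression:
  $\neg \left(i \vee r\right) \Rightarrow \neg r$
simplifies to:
$\text{True}$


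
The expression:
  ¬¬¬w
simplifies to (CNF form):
¬w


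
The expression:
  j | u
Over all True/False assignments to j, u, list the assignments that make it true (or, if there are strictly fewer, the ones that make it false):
is false only for:
  j=False, u=False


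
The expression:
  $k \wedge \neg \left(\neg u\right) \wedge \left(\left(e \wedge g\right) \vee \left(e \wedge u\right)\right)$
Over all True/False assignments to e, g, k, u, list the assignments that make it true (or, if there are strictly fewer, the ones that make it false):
is true only for:
  e=True, g=False, k=True, u=True;
  e=True, g=True, k=True, u=True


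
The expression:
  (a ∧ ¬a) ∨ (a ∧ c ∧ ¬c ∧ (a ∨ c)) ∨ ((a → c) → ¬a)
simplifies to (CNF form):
¬a ∨ ¬c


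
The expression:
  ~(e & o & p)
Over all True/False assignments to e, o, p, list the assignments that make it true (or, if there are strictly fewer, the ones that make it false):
is false only for:
  e=True, o=True, p=True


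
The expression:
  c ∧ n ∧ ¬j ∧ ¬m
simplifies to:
c ∧ n ∧ ¬j ∧ ¬m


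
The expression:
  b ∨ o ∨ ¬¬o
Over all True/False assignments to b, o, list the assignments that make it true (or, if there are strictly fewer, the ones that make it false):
is false only for:
  b=False, o=False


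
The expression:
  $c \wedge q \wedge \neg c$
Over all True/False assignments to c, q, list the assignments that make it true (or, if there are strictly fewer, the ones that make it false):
is never true.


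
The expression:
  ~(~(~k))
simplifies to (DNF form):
~k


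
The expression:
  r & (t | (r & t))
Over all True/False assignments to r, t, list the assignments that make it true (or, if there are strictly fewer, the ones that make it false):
is true only for:
  r=True, t=True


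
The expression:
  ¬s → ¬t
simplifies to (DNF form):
s ∨ ¬t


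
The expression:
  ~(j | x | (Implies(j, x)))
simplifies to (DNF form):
False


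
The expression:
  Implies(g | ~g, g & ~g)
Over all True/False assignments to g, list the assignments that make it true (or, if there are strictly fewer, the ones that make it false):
is never true.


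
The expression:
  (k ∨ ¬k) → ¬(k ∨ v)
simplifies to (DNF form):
¬k ∧ ¬v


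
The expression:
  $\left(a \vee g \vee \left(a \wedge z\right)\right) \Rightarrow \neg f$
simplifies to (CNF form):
$\left(\neg a \vee \neg f\right) \wedge \left(\neg f \vee \neg g\right)$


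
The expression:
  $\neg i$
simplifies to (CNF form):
$\neg i$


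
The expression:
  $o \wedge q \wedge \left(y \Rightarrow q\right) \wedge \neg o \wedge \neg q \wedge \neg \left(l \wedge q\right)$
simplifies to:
$\text{False}$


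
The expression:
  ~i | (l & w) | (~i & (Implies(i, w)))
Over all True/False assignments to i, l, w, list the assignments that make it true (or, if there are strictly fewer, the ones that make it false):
is false only for:
  i=True, l=False, w=False;
  i=True, l=False, w=True;
  i=True, l=True, w=False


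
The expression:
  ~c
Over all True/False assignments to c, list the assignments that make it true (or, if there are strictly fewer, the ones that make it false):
is true only for:
  c=False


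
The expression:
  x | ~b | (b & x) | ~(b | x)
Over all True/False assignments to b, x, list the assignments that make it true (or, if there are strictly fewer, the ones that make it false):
is false only for:
  b=True, x=False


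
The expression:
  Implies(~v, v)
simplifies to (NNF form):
v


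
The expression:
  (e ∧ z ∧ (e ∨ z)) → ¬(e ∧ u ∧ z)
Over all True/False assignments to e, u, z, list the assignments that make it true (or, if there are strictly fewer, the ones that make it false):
is false only for:
  e=True, u=True, z=True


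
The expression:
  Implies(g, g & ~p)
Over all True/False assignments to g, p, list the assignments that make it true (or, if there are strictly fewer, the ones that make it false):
is false only for:
  g=True, p=True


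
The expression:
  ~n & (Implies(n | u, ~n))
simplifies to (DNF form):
~n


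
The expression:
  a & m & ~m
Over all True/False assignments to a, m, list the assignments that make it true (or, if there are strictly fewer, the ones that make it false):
is never true.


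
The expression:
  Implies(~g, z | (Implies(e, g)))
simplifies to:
g | z | ~e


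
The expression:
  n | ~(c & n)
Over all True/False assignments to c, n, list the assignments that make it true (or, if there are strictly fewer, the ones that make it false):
is always true.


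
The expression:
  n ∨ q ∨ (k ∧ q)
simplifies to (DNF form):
n ∨ q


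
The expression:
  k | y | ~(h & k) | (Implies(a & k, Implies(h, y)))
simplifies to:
True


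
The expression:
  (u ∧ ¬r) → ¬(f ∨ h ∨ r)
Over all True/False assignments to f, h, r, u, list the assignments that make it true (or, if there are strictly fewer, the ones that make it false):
is false only for:
  f=False, h=True, r=False, u=True;
  f=True, h=False, r=False, u=True;
  f=True, h=True, r=False, u=True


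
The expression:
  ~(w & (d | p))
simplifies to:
~w | (~d & ~p)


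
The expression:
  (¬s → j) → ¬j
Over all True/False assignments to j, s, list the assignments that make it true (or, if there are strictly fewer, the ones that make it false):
is true only for:
  j=False, s=False;
  j=False, s=True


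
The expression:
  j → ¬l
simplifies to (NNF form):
¬j ∨ ¬l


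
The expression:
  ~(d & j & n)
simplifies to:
~d | ~j | ~n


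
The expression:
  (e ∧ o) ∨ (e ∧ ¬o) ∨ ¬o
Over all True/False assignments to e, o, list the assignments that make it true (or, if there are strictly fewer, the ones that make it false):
is false only for:
  e=False, o=True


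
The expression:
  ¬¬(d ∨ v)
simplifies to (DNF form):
d ∨ v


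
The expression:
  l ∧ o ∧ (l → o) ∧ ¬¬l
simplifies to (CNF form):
l ∧ o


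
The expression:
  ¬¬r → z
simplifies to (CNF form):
z ∨ ¬r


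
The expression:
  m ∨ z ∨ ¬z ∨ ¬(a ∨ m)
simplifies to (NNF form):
True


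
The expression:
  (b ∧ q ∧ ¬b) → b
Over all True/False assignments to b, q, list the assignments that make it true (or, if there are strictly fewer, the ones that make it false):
is always true.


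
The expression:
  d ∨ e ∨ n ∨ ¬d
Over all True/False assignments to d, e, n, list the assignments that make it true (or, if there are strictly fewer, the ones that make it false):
is always true.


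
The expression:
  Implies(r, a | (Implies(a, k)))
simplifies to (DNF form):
True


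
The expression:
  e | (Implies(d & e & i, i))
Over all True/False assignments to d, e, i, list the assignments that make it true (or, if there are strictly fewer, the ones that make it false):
is always true.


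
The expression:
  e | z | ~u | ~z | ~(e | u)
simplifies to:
True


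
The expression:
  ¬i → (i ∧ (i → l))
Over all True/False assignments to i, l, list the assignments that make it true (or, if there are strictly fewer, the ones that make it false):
is true only for:
  i=True, l=False;
  i=True, l=True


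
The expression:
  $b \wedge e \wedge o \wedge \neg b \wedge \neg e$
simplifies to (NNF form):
$\text{False}$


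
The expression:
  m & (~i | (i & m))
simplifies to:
m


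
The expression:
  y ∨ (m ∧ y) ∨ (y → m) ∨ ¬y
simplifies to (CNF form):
True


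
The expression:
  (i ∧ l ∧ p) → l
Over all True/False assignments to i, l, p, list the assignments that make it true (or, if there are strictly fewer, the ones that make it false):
is always true.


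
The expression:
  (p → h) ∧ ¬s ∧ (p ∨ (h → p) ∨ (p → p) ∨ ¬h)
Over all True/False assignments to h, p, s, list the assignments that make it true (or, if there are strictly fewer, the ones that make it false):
is true only for:
  h=False, p=False, s=False;
  h=True, p=False, s=False;
  h=True, p=True, s=False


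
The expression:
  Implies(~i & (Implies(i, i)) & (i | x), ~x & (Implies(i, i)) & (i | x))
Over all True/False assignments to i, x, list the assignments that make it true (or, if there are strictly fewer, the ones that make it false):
is false only for:
  i=False, x=True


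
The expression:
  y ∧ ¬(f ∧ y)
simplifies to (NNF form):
y ∧ ¬f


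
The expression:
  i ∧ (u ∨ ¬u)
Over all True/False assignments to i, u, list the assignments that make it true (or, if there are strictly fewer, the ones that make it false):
is true only for:
  i=True, u=False;
  i=True, u=True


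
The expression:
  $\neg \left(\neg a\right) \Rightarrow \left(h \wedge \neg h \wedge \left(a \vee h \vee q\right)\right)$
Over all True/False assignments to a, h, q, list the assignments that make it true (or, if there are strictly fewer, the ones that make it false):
is true only for:
  a=False, h=False, q=False;
  a=False, h=False, q=True;
  a=False, h=True, q=False;
  a=False, h=True, q=True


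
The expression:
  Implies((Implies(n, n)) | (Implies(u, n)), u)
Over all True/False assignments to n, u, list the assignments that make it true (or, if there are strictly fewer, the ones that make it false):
is true only for:
  n=False, u=True;
  n=True, u=True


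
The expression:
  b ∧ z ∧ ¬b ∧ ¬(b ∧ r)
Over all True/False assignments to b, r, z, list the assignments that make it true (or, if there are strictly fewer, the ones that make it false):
is never true.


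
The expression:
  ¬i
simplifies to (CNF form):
¬i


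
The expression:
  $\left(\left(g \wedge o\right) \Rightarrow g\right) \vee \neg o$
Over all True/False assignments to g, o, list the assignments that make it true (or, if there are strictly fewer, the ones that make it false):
is always true.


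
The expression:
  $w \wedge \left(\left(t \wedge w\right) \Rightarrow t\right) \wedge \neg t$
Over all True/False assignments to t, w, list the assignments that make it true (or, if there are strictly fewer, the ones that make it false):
is true only for:
  t=False, w=True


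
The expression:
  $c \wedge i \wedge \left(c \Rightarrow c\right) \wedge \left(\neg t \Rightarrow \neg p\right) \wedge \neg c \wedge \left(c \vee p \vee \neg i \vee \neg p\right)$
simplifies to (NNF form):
$\text{False}$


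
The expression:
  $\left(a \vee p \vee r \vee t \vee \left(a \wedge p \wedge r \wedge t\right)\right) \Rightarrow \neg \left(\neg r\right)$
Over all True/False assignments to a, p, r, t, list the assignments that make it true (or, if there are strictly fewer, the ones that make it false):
is false only for:
  a=False, p=False, r=False, t=True;
  a=False, p=True, r=False, t=False;
  a=False, p=True, r=False, t=True;
  a=True, p=False, r=False, t=False;
  a=True, p=False, r=False, t=True;
  a=True, p=True, r=False, t=False;
  a=True, p=True, r=False, t=True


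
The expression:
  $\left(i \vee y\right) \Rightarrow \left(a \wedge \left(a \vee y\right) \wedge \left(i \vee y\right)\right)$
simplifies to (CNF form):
$\left(a \vee \neg i\right) \wedge \left(a \vee \neg y\right)$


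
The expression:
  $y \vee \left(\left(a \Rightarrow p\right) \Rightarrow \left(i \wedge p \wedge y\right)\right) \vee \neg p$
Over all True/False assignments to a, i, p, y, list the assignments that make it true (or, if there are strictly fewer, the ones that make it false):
is false only for:
  a=False, i=False, p=True, y=False;
  a=False, i=True, p=True, y=False;
  a=True, i=False, p=True, y=False;
  a=True, i=True, p=True, y=False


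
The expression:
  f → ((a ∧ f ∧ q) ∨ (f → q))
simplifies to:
q ∨ ¬f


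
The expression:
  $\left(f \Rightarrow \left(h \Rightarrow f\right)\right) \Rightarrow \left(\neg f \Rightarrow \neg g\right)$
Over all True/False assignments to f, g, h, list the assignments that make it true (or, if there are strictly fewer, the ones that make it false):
is false only for:
  f=False, g=True, h=False;
  f=False, g=True, h=True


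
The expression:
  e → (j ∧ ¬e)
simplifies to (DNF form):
¬e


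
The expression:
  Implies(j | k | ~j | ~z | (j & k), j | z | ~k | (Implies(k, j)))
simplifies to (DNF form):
j | z | ~k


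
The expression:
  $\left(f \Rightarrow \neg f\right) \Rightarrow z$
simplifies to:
$f \vee z$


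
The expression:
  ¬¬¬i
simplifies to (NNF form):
¬i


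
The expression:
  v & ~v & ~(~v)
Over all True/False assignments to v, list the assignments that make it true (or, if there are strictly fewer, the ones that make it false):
is never true.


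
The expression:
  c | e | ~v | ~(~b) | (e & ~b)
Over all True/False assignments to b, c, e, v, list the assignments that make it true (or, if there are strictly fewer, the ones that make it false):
is false only for:
  b=False, c=False, e=False, v=True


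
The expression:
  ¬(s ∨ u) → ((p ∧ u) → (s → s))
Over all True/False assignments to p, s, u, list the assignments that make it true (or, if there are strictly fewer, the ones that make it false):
is always true.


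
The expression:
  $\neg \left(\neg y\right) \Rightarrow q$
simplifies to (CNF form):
$q \vee \neg y$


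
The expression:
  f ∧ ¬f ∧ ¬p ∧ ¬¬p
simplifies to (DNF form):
False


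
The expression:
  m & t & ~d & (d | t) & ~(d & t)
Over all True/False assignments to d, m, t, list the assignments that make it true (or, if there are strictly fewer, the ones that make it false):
is true only for:
  d=False, m=True, t=True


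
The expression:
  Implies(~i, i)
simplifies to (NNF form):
i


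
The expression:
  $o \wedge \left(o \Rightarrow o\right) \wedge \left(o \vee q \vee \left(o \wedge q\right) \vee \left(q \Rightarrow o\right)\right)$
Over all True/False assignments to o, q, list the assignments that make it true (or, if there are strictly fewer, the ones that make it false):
is true only for:
  o=True, q=False;
  o=True, q=True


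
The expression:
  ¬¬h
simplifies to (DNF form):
h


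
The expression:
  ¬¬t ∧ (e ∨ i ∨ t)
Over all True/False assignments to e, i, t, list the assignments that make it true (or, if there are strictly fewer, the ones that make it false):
is true only for:
  e=False, i=False, t=True;
  e=False, i=True, t=True;
  e=True, i=False, t=True;
  e=True, i=True, t=True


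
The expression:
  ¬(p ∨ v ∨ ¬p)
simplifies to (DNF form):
False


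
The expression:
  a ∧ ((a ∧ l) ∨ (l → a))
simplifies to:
a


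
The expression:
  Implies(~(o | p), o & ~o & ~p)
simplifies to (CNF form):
o | p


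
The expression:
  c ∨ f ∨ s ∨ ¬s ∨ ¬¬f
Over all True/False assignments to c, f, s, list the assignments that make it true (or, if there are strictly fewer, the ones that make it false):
is always true.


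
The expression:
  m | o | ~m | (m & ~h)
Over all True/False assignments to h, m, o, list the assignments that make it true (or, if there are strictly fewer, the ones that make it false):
is always true.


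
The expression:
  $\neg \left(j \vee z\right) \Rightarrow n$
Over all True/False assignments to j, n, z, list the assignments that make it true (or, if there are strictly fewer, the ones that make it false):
is false only for:
  j=False, n=False, z=False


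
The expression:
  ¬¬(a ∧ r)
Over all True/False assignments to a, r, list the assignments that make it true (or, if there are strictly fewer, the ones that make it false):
is true only for:
  a=True, r=True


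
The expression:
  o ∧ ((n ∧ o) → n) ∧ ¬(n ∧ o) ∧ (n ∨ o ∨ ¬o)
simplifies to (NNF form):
o ∧ ¬n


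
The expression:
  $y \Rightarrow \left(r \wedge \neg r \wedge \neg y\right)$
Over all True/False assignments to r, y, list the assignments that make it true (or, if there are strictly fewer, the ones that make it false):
is true only for:
  r=False, y=False;
  r=True, y=False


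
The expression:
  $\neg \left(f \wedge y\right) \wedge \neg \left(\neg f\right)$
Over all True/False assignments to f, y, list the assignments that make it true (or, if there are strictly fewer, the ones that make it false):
is true only for:
  f=True, y=False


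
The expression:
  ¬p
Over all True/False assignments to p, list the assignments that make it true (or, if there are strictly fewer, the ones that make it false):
is true only for:
  p=False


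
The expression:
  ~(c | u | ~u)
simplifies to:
False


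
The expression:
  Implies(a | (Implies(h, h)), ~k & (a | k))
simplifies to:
a & ~k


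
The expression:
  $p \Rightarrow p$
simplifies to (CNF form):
$\text{True}$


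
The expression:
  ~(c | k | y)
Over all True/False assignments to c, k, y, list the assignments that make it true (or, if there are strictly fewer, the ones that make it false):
is true only for:
  c=False, k=False, y=False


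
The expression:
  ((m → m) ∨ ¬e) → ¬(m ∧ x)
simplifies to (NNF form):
¬m ∨ ¬x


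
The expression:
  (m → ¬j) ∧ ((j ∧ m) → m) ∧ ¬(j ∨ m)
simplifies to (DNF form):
¬j ∧ ¬m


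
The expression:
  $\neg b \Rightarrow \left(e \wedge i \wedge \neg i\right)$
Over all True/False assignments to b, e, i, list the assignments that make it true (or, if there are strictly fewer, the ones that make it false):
is true only for:
  b=True, e=False, i=False;
  b=True, e=False, i=True;
  b=True, e=True, i=False;
  b=True, e=True, i=True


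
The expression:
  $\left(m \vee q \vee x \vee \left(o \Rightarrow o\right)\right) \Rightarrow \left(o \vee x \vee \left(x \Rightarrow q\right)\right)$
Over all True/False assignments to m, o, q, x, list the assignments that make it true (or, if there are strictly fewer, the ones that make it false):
is always true.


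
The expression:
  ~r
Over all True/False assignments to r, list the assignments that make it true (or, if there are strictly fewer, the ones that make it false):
is true only for:
  r=False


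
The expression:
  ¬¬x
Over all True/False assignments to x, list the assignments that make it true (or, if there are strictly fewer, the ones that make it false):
is true only for:
  x=True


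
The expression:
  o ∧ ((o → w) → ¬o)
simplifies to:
o ∧ ¬w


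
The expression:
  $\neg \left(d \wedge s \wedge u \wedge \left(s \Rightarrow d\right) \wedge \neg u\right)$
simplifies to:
$\text{True}$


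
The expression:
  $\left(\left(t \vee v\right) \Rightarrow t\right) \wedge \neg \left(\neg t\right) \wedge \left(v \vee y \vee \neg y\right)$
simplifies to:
$t$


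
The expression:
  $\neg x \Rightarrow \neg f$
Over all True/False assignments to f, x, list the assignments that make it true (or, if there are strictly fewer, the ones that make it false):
is false only for:
  f=True, x=False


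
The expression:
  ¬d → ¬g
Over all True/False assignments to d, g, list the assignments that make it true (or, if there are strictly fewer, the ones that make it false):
is false only for:
  d=False, g=True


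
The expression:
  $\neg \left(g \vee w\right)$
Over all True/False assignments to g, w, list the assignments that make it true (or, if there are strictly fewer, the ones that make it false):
is true only for:
  g=False, w=False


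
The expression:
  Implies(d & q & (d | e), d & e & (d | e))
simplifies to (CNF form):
e | ~d | ~q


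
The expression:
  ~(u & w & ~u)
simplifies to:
True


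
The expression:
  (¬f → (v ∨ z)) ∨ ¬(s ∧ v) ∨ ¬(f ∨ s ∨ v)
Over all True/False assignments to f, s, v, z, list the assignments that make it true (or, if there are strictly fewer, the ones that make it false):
is always true.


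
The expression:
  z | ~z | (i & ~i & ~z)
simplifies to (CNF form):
True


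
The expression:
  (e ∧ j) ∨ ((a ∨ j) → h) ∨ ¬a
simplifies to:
h ∨ (e ∧ j) ∨ ¬a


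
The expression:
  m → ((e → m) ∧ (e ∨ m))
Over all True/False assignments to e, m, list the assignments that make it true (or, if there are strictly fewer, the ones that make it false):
is always true.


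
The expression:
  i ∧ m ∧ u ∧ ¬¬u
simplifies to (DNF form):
i ∧ m ∧ u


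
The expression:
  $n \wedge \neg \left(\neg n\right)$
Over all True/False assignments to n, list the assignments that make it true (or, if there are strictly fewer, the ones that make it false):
is true only for:
  n=True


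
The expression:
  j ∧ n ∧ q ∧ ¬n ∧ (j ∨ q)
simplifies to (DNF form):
False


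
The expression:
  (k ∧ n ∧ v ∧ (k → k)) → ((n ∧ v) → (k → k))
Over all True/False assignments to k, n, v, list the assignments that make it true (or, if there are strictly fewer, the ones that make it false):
is always true.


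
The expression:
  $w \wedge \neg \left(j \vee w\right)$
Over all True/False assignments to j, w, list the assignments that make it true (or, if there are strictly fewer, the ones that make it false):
is never true.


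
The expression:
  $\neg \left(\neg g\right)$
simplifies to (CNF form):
$g$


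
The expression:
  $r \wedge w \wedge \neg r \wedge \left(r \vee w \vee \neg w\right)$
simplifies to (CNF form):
$\text{False}$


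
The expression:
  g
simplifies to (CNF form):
g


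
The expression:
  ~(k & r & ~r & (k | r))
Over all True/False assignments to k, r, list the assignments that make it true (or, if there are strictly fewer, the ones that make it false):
is always true.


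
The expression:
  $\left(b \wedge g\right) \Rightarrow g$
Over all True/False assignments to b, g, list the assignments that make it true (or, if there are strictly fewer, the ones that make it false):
is always true.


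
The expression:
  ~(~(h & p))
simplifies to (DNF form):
h & p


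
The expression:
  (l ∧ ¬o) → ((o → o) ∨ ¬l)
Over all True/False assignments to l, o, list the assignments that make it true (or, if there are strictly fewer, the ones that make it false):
is always true.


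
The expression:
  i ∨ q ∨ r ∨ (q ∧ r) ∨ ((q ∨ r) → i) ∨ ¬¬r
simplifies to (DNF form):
True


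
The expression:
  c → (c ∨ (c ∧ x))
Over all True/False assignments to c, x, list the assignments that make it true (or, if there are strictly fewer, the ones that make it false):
is always true.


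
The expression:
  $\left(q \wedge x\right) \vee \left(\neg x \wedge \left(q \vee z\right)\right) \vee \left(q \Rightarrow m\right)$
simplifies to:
$\text{True}$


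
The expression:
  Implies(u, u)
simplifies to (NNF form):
True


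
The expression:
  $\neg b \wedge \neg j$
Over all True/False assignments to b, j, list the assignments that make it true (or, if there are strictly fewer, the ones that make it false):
is true only for:
  b=False, j=False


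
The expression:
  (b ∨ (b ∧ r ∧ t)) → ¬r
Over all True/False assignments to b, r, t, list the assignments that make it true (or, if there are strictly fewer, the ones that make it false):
is false only for:
  b=True, r=True, t=False;
  b=True, r=True, t=True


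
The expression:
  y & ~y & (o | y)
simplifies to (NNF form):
False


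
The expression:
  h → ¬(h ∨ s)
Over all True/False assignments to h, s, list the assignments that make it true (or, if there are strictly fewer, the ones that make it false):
is true only for:
  h=False, s=False;
  h=False, s=True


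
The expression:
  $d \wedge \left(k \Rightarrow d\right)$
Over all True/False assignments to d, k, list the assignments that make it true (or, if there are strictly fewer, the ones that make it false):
is true only for:
  d=True, k=False;
  d=True, k=True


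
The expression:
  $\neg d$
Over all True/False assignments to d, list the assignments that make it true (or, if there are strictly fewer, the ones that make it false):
is true only for:
  d=False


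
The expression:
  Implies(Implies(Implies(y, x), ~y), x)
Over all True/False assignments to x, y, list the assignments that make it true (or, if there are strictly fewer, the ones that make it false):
is true only for:
  x=True, y=False;
  x=True, y=True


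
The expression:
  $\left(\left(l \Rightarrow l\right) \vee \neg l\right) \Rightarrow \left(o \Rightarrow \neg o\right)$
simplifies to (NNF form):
$\neg o$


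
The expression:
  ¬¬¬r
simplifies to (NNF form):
¬r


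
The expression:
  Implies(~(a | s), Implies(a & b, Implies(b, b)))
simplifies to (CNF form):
True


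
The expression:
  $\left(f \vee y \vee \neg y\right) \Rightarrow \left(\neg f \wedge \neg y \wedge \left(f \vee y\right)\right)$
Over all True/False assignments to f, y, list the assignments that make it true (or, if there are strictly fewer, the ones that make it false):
is never true.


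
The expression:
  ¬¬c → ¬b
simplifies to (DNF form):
¬b ∨ ¬c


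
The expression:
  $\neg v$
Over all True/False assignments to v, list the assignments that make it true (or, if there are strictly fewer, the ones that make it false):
is true only for:
  v=False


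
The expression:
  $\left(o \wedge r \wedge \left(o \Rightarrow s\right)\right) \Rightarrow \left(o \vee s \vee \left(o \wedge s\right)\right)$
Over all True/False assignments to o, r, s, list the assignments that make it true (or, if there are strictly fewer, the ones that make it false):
is always true.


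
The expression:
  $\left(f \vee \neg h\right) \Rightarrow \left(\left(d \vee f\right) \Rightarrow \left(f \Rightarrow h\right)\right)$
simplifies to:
$h \vee \neg f$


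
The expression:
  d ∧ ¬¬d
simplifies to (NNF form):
d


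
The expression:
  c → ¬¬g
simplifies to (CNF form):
g ∨ ¬c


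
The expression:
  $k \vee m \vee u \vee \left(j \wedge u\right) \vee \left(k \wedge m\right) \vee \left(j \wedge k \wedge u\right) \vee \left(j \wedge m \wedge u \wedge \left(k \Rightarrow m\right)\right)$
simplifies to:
$k \vee m \vee u$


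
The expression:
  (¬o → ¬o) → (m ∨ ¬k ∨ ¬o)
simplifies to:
m ∨ ¬k ∨ ¬o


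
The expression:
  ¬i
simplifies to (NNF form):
¬i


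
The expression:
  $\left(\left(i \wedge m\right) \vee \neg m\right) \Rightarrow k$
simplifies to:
$k \vee \left(m \wedge \neg i\right)$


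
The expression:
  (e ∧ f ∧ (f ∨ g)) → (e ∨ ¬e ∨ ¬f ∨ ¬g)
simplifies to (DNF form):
True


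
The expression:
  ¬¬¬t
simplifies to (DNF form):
¬t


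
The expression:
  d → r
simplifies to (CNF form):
r ∨ ¬d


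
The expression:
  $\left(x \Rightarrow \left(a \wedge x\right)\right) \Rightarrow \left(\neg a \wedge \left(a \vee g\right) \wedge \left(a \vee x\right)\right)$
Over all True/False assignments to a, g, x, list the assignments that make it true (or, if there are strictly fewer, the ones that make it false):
is true only for:
  a=False, g=False, x=True;
  a=False, g=True, x=True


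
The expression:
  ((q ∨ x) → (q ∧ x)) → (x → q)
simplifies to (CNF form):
True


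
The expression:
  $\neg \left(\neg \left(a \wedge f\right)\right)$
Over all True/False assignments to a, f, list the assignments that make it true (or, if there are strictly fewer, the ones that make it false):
is true only for:
  a=True, f=True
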